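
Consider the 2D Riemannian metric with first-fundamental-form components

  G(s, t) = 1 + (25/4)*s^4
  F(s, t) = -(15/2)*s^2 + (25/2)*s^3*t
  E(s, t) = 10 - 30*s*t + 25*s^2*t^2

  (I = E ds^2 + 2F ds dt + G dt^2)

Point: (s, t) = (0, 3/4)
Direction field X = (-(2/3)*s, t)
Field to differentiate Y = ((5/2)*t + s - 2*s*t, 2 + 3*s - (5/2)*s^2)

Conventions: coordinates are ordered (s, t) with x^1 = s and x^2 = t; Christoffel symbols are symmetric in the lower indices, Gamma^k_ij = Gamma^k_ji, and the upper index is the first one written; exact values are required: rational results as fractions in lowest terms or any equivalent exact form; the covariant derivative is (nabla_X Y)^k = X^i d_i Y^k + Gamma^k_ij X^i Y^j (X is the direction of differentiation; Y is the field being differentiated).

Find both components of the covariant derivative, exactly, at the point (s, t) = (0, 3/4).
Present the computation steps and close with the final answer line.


E = 10, F = 0, G = 1 at the point
E_s = -45/2, E_t = 0, F_s = 0, F_t = 0, G_s = 0, G_t = 0
EG - F^2 = 10;  g^inv = (1/10) * [[1, 0], [0, 10]]
first-kind symbols [ij,l] = (1/2)(d_i g_jl + d_j g_il - d_l g_ij): [ss,s] = E_s/2 = -45/4, [ss,t] = F_s - E_t/2 = 0, [st,s] = E_t/2 = 0, [st,t] = G_s/2 = 0, [tt,s] = F_t - G_s/2 = 0, [tt,t] = G_t/2 = 0
Gamma^s_ij = (G*[ij,s] - F*[ij,t])/(EG - F^2), Gamma^t_ij = (E*[ij,t] - F*[ij,s])/(EG - F^2)
Gamma_sss = -9/8, Gamma_sst = 0, Gamma_stt = 0, Gamma_tss = 0, Gamma_tst = 0, Gamma_ttt = 0
X = (0, 3/4), Y = (15/8, 2) at the point

Answer: (nabla_X Y)^s = 15/8, (nabla_X Y)^t = 0


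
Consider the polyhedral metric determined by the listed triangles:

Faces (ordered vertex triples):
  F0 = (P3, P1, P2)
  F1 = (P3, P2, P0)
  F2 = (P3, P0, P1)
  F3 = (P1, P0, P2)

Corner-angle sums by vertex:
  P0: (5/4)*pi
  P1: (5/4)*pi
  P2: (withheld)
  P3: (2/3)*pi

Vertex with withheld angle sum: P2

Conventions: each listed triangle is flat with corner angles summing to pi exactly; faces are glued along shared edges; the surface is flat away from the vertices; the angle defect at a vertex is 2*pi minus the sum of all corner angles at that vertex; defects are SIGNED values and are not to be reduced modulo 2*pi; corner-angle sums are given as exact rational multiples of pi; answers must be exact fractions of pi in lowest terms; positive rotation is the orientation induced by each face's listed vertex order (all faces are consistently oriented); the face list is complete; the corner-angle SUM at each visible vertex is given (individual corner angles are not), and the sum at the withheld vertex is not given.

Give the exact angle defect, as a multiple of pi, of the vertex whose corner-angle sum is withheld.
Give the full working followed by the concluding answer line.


V = 4, E = 6, F = 4; chi = V - E + F = 2
Gauss-Bonnet: total defect = 2*pi*chi = 4*pi; visible defects sum to (17/6)*pi

Answer: defect(P2) = (7/6)*pi


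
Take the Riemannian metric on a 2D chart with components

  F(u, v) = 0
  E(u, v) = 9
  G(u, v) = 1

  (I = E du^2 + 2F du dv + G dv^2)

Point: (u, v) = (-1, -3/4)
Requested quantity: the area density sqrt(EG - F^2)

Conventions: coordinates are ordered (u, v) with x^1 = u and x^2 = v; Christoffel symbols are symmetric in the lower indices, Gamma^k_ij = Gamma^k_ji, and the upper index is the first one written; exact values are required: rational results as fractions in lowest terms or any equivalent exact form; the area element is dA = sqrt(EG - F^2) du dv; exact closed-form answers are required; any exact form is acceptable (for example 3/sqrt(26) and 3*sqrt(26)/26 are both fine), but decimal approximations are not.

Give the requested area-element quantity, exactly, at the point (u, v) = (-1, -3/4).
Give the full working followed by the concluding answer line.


E = 9, F = 0, G = 1; EG - F^2 = 9

Answer: sqrt(EG - F^2) = 3


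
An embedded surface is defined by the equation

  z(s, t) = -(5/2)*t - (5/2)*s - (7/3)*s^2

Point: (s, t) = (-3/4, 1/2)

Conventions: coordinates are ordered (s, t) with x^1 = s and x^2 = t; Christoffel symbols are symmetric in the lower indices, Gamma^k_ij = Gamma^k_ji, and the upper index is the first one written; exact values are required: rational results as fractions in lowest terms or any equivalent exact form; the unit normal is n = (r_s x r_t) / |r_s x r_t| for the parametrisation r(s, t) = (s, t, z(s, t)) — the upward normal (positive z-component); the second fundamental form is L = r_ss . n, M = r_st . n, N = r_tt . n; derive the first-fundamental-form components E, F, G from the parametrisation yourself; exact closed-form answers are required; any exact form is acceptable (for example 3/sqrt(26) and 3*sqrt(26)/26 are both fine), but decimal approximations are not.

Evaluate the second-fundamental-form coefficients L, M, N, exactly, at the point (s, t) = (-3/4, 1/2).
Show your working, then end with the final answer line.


z_s = 1, z_t = -5/2, z_ss = -14/3, z_st = 0, z_tt = 0
E = 2, F = -5/2, G = 29/4; answer radicand W^2 = 33/4
unnormalised second-form numerators: l = -14/3, m = 0, n = 0; L = l/sqrt(33/4), and similarly M = m/sqrt(W^2), N = n/sqrt(W^2)

Answer: L = -28*sqrt(33)/99, M = 0, N = 0


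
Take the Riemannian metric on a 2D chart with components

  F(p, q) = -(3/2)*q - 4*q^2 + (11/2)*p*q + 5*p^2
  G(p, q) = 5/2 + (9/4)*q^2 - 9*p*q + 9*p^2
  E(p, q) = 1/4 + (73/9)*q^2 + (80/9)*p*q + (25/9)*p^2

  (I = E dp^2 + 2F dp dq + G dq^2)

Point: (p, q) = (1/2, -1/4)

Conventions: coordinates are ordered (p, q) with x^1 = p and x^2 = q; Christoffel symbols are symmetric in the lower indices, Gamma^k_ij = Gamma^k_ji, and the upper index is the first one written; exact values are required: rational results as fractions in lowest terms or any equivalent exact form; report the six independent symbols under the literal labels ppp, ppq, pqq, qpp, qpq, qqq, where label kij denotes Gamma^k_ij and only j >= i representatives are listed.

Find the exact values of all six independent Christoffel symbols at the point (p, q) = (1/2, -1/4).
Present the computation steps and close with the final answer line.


E = 49/144, F = 11/16, G = 385/64 at the point
E_p = 5/9, E_q = 7/18, F_p = 29/8, F_q = 13/4, G_p = 45/4, G_q = -45/8
EG - F^2 = 14509/9216;  g^inv = (9216/14509) * [[385/64, -11/16], [-11/16, 49/144]]
first-kind symbols [ij,l] = (1/2)(d_i g_jl + d_j g_il - d_l g_ij): [pp,p] = E_p/2 = 5/18, [pp,q] = F_p - E_q/2 = 247/72, [pq,p] = E_q/2 = 7/36, [pq,q] = G_p/2 = 45/8, [qq,p] = F_q - G_p/2 = -19/8, [qq,q] = G_q/2 = -45/16
Gamma^p_ij = (G*[ij,p] - F*[ij,q])/(EG - F^2), Gamma^q_ij = (E*[ij,q] - F*[ij,p])/(EG - F^2)

Answer: Gamma_ppp = -576/1319, Gamma_ppq = -2260/1319, Gamma_pqq = -10350/1319, Gamma_qpp = 80984/130581, Gamma_qpq = 16408/14509, Gamma_qqq = 6228/14509


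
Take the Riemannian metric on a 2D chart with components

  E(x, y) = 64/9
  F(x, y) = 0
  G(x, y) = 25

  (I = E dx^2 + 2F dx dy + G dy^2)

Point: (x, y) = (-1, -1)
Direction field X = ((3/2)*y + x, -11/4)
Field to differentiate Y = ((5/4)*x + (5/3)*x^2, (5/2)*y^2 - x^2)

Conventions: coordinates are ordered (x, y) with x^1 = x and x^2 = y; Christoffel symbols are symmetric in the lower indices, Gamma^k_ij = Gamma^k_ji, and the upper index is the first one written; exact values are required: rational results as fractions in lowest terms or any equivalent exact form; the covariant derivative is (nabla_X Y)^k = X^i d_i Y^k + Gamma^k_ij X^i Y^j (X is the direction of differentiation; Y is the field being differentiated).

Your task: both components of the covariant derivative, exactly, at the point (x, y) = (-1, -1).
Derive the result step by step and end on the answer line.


E = 64/9, F = 0, G = 25 at the point
E_x = 0, E_y = 0, F_x = 0, F_y = 0, G_x = 0, G_y = 0
EG - F^2 = 1600/9;  g^inv = (9/1600) * [[25, 0], [0, 64/9]]
first-kind symbols [ij,l] = (1/2)(d_i g_jl + d_j g_il - d_l g_ij): [xx,x] = E_x/2 = 0, [xx,y] = F_x - E_y/2 = 0, [xy,x] = E_y/2 = 0, [xy,y] = G_x/2 = 0, [yy,x] = F_y - G_x/2 = 0, [yy,y] = G_y/2 = 0
Gamma^x_ij = (G*[ij,x] - F*[ij,y])/(EG - F^2), Gamma^y_ij = (E*[ij,y] - F*[ij,x])/(EG - F^2)
Gamma_xxx = 0, Gamma_xxy = 0, Gamma_xyy = 0, Gamma_yxx = 0, Gamma_yxy = 0, Gamma_yyy = 0
X = (-5/2, -11/4), Y = (5/12, 3/2) at the point

Answer: (nabla_X Y)^x = 125/24, (nabla_X Y)^y = 35/4


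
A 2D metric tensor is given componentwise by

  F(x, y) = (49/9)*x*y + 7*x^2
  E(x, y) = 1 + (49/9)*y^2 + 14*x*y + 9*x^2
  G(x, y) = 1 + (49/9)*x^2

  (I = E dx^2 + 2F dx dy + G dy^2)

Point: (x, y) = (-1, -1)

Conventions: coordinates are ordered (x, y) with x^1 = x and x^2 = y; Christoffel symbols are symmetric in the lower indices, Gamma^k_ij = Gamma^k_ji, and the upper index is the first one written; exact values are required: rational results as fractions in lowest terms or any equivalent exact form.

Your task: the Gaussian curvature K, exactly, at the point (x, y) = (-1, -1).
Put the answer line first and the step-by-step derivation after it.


Answer: K = -441/98596

E = 265/9, F = 112/9, G = 58/9, EG - F^2 = 314/9 at the point
E_x = -32, E_y = -224/9, F_x = -175/9, F_y = -49/9, G_x = -98/9, G_y = 0
E_yy = 98/9, F_xy = 49/9, G_xx = 98/9
The intrinsic route: Brioschi's K = (det M1 - det M2)/(EG - F^2)^2.
M1 = [[-E_yy/2 + F_xy - G_xx/2, E_x/2, F_x - E_y/2], [F_y - G_x/2, E, F], [G_y/2, F, G]] = [[-49/9, -16, -7], [0, 265/9, 112/9], [0, 112/9, 58/9]]; det M1 = -15386/81
M2 = [[0, E_y/2, G_x/2], [E_y/2, E, F], [G_x/2, F, G]] = [[0, -112/9, -49/9], [-112/9, 265/9, 112/9], [-49/9, 112/9, 58/9]]; det M2 = -14945/81
det M1 - det M2 = -49/9; K = -49/9 / (314/9)^2 = -441/98596


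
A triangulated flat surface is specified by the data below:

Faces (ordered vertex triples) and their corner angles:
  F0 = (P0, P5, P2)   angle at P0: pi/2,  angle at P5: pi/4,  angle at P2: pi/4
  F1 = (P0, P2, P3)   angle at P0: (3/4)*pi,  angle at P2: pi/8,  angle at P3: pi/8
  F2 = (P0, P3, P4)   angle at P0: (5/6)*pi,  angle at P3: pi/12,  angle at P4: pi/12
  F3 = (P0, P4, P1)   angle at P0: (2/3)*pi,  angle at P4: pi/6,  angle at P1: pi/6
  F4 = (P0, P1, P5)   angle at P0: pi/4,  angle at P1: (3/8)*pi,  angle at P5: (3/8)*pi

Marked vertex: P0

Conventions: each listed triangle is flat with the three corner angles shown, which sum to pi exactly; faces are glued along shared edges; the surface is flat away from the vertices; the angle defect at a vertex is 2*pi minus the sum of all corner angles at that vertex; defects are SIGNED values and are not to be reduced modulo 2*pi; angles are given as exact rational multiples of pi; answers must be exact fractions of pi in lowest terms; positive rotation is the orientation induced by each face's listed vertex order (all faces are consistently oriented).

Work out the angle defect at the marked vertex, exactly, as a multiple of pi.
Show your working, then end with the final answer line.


Sum of corner angles at P0: 3*pi
defect = 2*pi - 3*pi

Answer: defect(P0) = -pi


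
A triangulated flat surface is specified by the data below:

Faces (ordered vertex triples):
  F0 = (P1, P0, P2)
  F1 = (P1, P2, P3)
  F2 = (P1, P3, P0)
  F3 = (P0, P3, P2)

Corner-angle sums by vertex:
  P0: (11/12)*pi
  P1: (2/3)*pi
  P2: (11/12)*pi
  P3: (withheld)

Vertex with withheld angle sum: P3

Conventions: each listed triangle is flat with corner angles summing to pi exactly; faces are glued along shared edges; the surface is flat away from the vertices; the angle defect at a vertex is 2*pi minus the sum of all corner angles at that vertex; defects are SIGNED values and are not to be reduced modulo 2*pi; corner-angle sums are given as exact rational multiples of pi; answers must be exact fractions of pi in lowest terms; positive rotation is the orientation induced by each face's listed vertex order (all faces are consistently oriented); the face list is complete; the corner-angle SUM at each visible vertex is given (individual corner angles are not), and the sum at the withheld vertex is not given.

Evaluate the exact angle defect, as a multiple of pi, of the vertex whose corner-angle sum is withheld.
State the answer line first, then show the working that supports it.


Answer: defect(P3) = pi/2

V = 4, E = 6, F = 4; chi = V - E + F = 2
Gauss-Bonnet: total defect = 2*pi*chi = 4*pi; visible defects sum to (7/2)*pi


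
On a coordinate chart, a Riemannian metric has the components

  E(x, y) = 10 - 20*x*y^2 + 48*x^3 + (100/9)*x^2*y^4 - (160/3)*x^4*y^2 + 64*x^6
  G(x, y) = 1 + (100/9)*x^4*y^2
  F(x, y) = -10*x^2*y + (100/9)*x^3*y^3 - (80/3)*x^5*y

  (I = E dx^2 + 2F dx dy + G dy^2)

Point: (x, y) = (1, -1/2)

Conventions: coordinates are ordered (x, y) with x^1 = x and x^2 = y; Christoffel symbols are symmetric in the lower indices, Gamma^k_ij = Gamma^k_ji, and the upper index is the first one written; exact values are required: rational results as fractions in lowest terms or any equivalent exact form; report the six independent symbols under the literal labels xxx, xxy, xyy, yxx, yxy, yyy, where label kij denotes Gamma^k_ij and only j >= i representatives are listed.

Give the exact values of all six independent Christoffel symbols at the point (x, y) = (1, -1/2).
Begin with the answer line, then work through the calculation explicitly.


Answer: Gamma_xxx = 8479/3857, Gamma_xxy = 1220/3857, Gamma_xyy = -1220/3857, Gamma_yxx = 1390/3857, Gamma_yxy = 200/3857, Gamma_yyy = -200/3857

E = 3757/36, F = 305/18, G = 34/9 at the point
E_x = 8479/18, E_y = 610/9, F_x = 145/2, F_y = -85/3, G_x = 100/9, G_y = -100/9
EG - F^2 = 3857/36;  g^inv = (36/3857) * [[34/9, -305/18], [-305/18, 3757/36]]
first-kind symbols [ij,l] = (1/2)(d_i g_jl + d_j g_il - d_l g_ij): [xx,x] = E_x/2 = 8479/36, [xx,y] = F_x - E_y/2 = 695/18, [xy,x] = E_y/2 = 305/9, [xy,y] = G_x/2 = 50/9, [yy,x] = F_y - G_x/2 = -305/9, [yy,y] = G_y/2 = -50/9
Gamma^x_ij = (G*[ij,x] - F*[ij,y])/(EG - F^2), Gamma^y_ij = (E*[ij,y] - F*[ij,x])/(EG - F^2)


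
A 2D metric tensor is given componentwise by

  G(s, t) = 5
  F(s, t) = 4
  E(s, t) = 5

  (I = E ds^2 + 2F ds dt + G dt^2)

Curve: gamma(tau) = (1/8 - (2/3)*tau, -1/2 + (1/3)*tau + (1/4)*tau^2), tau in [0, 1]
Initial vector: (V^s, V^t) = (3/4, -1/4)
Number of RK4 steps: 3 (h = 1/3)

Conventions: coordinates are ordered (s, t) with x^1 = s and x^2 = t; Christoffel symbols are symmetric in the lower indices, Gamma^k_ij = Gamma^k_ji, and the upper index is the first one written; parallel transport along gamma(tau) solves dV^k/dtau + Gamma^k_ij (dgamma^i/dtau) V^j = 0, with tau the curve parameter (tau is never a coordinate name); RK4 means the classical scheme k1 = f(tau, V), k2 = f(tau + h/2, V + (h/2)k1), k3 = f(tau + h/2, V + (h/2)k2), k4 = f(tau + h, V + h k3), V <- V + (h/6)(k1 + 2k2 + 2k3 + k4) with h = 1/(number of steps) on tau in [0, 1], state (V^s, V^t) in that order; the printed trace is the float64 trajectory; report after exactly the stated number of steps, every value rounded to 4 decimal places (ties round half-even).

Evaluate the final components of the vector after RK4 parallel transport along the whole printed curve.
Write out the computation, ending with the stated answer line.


gamma'(tau) = (-2/3, 1/3 + (1/2)*tau); f(tau, V)^k = -Gamma^k_ij(gamma(tau)) gamma'^i(tau) V^j; h = 1/3; intermediate values shown to 6 dp
curve data and Christoffel symbols at the stage parameters:
  tau = 0.000000: gamma = (0.125000, -0.500000), gamma' = (-0.666667, 0.333333); Gamma_sss = 0.000000, Gamma_sst = 0.000000, Gamma_stt = 0.000000, Gamma_tss = 0.000000, Gamma_tst = 0.000000, Gamma_ttt = 0.000000
  tau = 0.166667: gamma = (0.013889, -0.437500), gamma' = (-0.666667, 0.416667); Gamma_sss = 0.000000, Gamma_sst = 0.000000, Gamma_stt = 0.000000, Gamma_tss = 0.000000, Gamma_tst = 0.000000, Gamma_ttt = 0.000000
  tau = 0.333333: gamma = (-0.097222, -0.361111), gamma' = (-0.666667, 0.500000); Gamma_sss = 0.000000, Gamma_sst = 0.000000, Gamma_stt = 0.000000, Gamma_tss = 0.000000, Gamma_tst = 0.000000, Gamma_ttt = 0.000000
  tau = 0.500000: gamma = (-0.208333, -0.270833), gamma' = (-0.666667, 0.583333); Gamma_sss = 0.000000, Gamma_sst = 0.000000, Gamma_stt = 0.000000, Gamma_tss = 0.000000, Gamma_tst = 0.000000, Gamma_ttt = 0.000000
  tau = 0.666667: gamma = (-0.319444, -0.166667), gamma' = (-0.666667, 0.666667); Gamma_sss = 0.000000, Gamma_sst = 0.000000, Gamma_stt = 0.000000, Gamma_tss = 0.000000, Gamma_tst = 0.000000, Gamma_ttt = 0.000000
  tau = 0.833333: gamma = (-0.430556, -0.048611), gamma' = (-0.666667, 0.750000); Gamma_sss = 0.000000, Gamma_sst = 0.000000, Gamma_stt = 0.000000, Gamma_tss = 0.000000, Gamma_tst = 0.000000, Gamma_ttt = 0.000000
  tau = 1.000000: gamma = (-0.541667, 0.083333), gamma' = (-0.666667, 0.833333); Gamma_sss = 0.000000, Gamma_sst = 0.000000, Gamma_stt = 0.000000, Gamma_tss = 0.000000, Gamma_tst = 0.000000, Gamma_ttt = 0.000000
step 0: V^s = 0.7500, V^t = -0.2500
step 1: k1 = (0.000000, 0.000000), k2 = (0.000000, 0.000000), k3 = (0.000000, 0.000000), k4 = (0.000000, 0.000000); V <- V + (h/6)(k1 + 2k2 + 2k3 + k4): V^s = 0.7500, V^t = -0.2500
step 2: k1 = (0.000000, 0.000000), k2 = (0.000000, 0.000000), k3 = (0.000000, 0.000000), k4 = (0.000000, 0.000000); V <- V + (h/6)(k1 + 2k2 + 2k3 + k4): V^s = 0.7500, V^t = -0.2500
step 3: k1 = (0.000000, 0.000000), k2 = (0.000000, 0.000000), k3 = (0.000000, 0.000000), k4 = (0.000000, 0.000000); V <- V + (h/6)(k1 + 2k2 + 2k3 + k4): V^s = 0.7500, V^t = -0.2500

Answer: V^s = 0.7500, V^t = -0.2500


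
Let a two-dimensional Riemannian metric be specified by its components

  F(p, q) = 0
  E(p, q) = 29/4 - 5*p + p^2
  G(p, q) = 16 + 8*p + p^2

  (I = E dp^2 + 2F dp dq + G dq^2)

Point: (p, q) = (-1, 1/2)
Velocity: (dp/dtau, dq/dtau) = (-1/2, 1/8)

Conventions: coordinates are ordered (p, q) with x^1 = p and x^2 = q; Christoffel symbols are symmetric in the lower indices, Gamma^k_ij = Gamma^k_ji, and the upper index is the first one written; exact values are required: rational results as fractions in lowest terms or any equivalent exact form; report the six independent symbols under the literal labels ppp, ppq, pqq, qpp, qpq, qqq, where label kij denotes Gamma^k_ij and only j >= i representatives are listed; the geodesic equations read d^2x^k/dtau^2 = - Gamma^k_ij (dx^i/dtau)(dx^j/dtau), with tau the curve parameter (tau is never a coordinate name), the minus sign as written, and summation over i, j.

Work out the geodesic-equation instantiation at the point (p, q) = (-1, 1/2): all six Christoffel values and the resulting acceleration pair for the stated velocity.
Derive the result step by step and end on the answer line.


E = 53/4, F = 0, G = 9 at the point
E_p = -7, E_q = 0, F_p = 0, F_q = 0, G_p = 6, G_q = 0
EG - F^2 = 477/4;  g^inv = (4/477) * [[9, 0], [0, 53/4]]
first-kind symbols [ij,l] = (1/2)(d_i g_jl + d_j g_il - d_l g_ij): [pp,p] = E_p/2 = -7/2, [pp,q] = F_p - E_q/2 = 0, [pq,p] = E_q/2 = 0, [pq,q] = G_p/2 = 3, [qq,p] = F_q - G_p/2 = -3, [qq,q] = G_q/2 = 0
Gamma^p_ij = (G*[ij,p] - F*[ij,q])/(EG - F^2), Gamma^q_ij = (E*[ij,q] - F*[ij,p])/(EG - F^2)
Gamma_ppp = -14/53, Gamma_ppq = 0, Gamma_pqq = -12/53, Gamma_qpp = 0, Gamma_qpq = 1/3, Gamma_qqq = 0
d^2p/dtau^2 = -(Gamma_ppp*(-1/2)^2 + 2*Gamma_ppq*(-1/2)*(1/8) + Gamma_pqq*(1/8)^2) = 59/848
d^2q/dtau^2 = -(Gamma_qpp*(-1/2)^2 + 2*Gamma_qpq*(-1/2)*(1/8) + Gamma_qqq*(1/8)^2) = 1/24

Answer: Gamma_ppp = -14/53, Gamma_ppq = 0, Gamma_pqq = -12/53, Gamma_qpp = 0, Gamma_qpq = 1/3, Gamma_qqq = 0; accelerations (d^2p/dtau^2, d^2q/dtau^2) = (59/848, 1/24)


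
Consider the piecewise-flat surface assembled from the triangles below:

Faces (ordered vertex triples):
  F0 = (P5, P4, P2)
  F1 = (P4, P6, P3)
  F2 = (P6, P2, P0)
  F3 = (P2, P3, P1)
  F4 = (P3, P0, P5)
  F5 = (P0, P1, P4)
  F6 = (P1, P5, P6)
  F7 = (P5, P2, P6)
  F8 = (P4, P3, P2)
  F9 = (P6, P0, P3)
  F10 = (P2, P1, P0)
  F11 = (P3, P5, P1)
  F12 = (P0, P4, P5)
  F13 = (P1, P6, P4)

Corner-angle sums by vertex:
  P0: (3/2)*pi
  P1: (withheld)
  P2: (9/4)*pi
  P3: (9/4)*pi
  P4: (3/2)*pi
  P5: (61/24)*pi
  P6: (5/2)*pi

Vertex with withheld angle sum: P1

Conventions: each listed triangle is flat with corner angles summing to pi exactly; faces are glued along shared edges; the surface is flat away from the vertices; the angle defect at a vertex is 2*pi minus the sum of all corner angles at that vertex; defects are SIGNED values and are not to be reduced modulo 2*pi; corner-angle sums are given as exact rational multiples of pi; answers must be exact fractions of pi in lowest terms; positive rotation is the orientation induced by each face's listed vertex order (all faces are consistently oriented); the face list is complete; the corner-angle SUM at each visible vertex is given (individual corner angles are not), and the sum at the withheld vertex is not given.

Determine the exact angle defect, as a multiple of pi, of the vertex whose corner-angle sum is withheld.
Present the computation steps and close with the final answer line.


V = 7, E = 21, F = 14; chi = V - E + F = 0
Gauss-Bonnet: total defect = 2*pi*chi = 0; visible defects sum to (-13/24)*pi

Answer: defect(P1) = (13/24)*pi


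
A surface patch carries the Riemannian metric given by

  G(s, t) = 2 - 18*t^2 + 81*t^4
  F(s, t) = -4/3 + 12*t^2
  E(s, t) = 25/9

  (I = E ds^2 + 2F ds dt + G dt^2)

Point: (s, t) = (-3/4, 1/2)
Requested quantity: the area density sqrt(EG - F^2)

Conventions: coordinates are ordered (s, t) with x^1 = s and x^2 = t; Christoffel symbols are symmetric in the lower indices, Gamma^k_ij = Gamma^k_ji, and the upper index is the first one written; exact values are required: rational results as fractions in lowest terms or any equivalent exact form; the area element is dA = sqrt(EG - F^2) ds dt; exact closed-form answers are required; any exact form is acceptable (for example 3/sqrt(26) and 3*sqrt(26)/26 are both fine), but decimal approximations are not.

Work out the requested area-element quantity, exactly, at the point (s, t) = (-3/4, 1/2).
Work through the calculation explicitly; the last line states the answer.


E = 25/9, F = 5/3, G = 41/16; EG - F^2 = 625/144

Answer: sqrt(EG - F^2) = 25/12


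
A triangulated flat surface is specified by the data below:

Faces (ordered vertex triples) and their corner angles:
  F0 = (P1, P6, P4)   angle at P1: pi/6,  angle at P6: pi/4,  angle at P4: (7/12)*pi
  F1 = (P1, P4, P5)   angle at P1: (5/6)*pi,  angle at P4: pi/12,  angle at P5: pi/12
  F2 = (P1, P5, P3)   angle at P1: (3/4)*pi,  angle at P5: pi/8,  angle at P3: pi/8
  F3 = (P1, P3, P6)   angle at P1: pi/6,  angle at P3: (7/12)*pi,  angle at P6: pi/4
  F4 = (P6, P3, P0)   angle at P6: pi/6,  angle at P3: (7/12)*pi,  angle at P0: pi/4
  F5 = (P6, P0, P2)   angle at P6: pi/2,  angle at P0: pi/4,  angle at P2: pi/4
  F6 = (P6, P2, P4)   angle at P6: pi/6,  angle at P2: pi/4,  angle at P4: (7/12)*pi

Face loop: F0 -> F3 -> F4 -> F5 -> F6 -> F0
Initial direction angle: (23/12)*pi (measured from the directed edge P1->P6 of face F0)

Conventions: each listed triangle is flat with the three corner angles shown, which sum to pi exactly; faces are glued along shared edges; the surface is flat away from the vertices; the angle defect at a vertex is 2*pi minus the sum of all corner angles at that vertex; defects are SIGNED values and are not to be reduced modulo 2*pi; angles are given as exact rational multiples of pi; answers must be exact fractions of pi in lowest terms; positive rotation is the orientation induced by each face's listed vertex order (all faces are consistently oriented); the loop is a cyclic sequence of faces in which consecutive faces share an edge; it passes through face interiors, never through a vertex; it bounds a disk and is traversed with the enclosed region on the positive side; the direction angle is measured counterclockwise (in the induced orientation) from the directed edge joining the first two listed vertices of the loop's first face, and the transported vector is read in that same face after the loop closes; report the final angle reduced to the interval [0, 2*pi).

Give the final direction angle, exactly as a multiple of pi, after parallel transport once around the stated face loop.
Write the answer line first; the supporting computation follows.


Answer: final direction angle = (7/12)*pi

enclosed vertex P6: corner angles sum to (4/3)*pi, defect = 2*pi - (4/3)*pi = (2/3)*pi
summing the enclosed defects onto the initial angle, mod 2*pi in the induced orientation:
final angle = (23/12)*pi + (2/3)*pi = (7/12)*pi (mod 2*pi)


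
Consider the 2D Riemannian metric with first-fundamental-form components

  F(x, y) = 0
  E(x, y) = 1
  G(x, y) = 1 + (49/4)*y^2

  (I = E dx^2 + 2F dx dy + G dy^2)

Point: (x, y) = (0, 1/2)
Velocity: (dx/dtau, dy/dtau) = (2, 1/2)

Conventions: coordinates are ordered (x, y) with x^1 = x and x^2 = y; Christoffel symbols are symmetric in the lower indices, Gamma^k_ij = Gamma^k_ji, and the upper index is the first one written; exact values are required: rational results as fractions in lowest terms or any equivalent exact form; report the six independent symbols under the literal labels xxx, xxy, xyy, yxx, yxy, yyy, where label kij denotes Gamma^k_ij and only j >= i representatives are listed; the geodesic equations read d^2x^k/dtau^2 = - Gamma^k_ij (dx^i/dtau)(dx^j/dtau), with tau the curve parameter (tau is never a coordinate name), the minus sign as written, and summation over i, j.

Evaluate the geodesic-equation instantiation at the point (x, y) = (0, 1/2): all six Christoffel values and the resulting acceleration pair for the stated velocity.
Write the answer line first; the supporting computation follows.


Answer: Gamma_xxx = 0, Gamma_xxy = 0, Gamma_xyy = 0, Gamma_yxx = 0, Gamma_yxy = 0, Gamma_yyy = 98/65; accelerations (d^2x/dtau^2, d^2y/dtau^2) = (0, -49/130)

E = 1, F = 0, G = 65/16 at the point
E_x = 0, E_y = 0, F_x = 0, F_y = 0, G_x = 0, G_y = 49/4
EG - F^2 = 65/16;  g^inv = (16/65) * [[65/16, 0], [0, 1]]
first-kind symbols [ij,l] = (1/2)(d_i g_jl + d_j g_il - d_l g_ij): [xx,x] = E_x/2 = 0, [xx,y] = F_x - E_y/2 = 0, [xy,x] = E_y/2 = 0, [xy,y] = G_x/2 = 0, [yy,x] = F_y - G_x/2 = 0, [yy,y] = G_y/2 = 49/8
Gamma^x_ij = (G*[ij,x] - F*[ij,y])/(EG - F^2), Gamma^y_ij = (E*[ij,y] - F*[ij,x])/(EG - F^2)
Gamma_xxx = 0, Gamma_xxy = 0, Gamma_xyy = 0, Gamma_yxx = 0, Gamma_yxy = 0, Gamma_yyy = 98/65
d^2x/dtau^2 = -(Gamma_xxx*(2)^2 + 2*Gamma_xxy*(2)*(1/2) + Gamma_xyy*(1/2)^2) = 0
d^2y/dtau^2 = -(Gamma_yxx*(2)^2 + 2*Gamma_yxy*(2)*(1/2) + Gamma_yyy*(1/2)^2) = -49/130


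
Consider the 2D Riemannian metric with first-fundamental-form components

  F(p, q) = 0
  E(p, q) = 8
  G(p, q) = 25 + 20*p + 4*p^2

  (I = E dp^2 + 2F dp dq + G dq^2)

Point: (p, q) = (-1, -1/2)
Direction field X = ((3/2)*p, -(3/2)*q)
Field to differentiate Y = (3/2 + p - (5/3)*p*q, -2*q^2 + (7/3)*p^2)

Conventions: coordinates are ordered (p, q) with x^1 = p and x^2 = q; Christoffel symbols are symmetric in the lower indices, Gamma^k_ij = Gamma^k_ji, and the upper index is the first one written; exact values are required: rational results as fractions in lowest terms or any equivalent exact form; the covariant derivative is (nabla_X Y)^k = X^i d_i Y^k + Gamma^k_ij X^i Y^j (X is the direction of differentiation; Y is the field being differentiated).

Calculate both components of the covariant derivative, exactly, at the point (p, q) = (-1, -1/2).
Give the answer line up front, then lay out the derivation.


Answer: (nabla_X Y)^p = -81/32, (nabla_X Y)^q = 13/2

E = 8, F = 0, G = 9 at the point
E_p = 0, E_q = 0, F_p = 0, F_q = 0, G_p = 12, G_q = 0
EG - F^2 = 72;  g^inv = (1/72) * [[9, 0], [0, 8]]
first-kind symbols [ij,l] = (1/2)(d_i g_jl + d_j g_il - d_l g_ij): [pp,p] = E_p/2 = 0, [pp,q] = F_p - E_q/2 = 0, [pq,p] = E_q/2 = 0, [pq,q] = G_p/2 = 6, [qq,p] = F_q - G_p/2 = -6, [qq,q] = G_q/2 = 0
Gamma^p_ij = (G*[ij,p] - F*[ij,q])/(EG - F^2), Gamma^q_ij = (E*[ij,q] - F*[ij,p])/(EG - F^2)
Gamma_ppp = 0, Gamma_ppq = 0, Gamma_pqq = -3/4, Gamma_qpp = 0, Gamma_qpq = 2/3, Gamma_qqq = 0
X = (-3/2, 3/4), Y = (-1/3, 11/6) at the point


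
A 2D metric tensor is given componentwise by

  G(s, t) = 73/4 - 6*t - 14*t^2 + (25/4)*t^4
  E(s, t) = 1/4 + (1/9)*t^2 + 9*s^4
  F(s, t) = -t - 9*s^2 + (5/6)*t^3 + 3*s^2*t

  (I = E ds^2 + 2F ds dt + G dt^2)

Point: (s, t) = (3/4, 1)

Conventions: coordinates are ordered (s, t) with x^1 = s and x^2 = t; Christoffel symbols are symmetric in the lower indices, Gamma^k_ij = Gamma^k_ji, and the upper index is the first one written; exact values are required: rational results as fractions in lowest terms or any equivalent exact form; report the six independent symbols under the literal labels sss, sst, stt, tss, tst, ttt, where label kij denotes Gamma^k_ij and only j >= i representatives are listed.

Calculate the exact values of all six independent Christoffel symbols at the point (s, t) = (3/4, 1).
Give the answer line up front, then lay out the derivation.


Answer: Gamma_sss = 26312/26211, Gamma_sst = 2304/8737, Gamma_stt = -7344/8737, Gamma_tss = -97082/78633, Gamma_tst = 5440/26211, Gamma_ttt = -14517/8737

E = 7393/2304, F = -85/24, G = 9/2 at the point
E_s = 243/16, E_t = 2/9, F_s = -9, F_t = 51/16, G_s = 0, G_t = -9
EG - F^2 = 8737/4608;  g^inv = (4608/8737) * [[9/2, 85/24], [85/24, 7393/2304]]
first-kind symbols [ij,l] = (1/2)(d_i g_jl + d_j g_il - d_l g_ij): [ss,s] = E_s/2 = 243/32, [ss,t] = F_s - E_t/2 = -82/9, [st,s] = E_t/2 = 1/9, [st,t] = G_s/2 = 0, [tt,s] = F_t - G_s/2 = 51/16, [tt,t] = G_t/2 = -9/2
Gamma^s_ij = (G*[ij,s] - F*[ij,t])/(EG - F^2), Gamma^t_ij = (E*[ij,t] - F*[ij,s])/(EG - F^2)


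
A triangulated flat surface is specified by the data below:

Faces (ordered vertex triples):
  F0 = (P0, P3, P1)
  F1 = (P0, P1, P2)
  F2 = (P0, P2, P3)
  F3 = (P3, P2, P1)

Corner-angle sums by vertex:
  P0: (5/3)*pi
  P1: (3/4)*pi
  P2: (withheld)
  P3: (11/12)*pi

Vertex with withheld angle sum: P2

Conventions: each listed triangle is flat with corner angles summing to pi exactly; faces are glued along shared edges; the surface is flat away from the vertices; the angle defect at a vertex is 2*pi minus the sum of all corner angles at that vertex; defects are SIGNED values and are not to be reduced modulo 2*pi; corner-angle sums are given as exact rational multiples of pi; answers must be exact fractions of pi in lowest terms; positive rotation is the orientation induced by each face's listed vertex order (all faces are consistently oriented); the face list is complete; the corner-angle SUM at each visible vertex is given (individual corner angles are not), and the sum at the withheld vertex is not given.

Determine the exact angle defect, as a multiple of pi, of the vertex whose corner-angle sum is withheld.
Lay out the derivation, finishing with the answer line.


V = 4, E = 6, F = 4; chi = V - E + F = 2
Gauss-Bonnet: total defect = 2*pi*chi = 4*pi; visible defects sum to (8/3)*pi

Answer: defect(P2) = (4/3)*pi


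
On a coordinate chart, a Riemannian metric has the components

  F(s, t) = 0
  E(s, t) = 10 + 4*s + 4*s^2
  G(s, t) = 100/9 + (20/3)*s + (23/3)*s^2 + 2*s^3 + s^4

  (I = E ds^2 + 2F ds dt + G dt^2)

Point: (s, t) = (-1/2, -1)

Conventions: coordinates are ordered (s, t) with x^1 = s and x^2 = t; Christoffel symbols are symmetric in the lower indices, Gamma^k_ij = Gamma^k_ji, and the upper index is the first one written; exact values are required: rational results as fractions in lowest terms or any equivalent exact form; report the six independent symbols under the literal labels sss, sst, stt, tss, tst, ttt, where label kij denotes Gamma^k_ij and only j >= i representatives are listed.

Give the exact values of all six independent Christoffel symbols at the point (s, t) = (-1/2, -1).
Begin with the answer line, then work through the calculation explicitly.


Answer: Gamma_sss = 0, Gamma_sst = 0, Gamma_stt = 0, Gamma_tss = 0, Gamma_tst = 0, Gamma_ttt = 0

E = 9, F = 0, G = 1369/144 at the point
E_s = 0, E_t = 0, F_s = 0, F_t = 0, G_s = 0, G_t = 0
EG - F^2 = 1369/16;  g^inv = (16/1369) * [[1369/144, 0], [0, 9]]
first-kind symbols [ij,l] = (1/2)(d_i g_jl + d_j g_il - d_l g_ij): [ss,s] = E_s/2 = 0, [ss,t] = F_s - E_t/2 = 0, [st,s] = E_t/2 = 0, [st,t] = G_s/2 = 0, [tt,s] = F_t - G_s/2 = 0, [tt,t] = G_t/2 = 0
Gamma^s_ij = (G*[ij,s] - F*[ij,t])/(EG - F^2), Gamma^t_ij = (E*[ij,t] - F*[ij,s])/(EG - F^2)


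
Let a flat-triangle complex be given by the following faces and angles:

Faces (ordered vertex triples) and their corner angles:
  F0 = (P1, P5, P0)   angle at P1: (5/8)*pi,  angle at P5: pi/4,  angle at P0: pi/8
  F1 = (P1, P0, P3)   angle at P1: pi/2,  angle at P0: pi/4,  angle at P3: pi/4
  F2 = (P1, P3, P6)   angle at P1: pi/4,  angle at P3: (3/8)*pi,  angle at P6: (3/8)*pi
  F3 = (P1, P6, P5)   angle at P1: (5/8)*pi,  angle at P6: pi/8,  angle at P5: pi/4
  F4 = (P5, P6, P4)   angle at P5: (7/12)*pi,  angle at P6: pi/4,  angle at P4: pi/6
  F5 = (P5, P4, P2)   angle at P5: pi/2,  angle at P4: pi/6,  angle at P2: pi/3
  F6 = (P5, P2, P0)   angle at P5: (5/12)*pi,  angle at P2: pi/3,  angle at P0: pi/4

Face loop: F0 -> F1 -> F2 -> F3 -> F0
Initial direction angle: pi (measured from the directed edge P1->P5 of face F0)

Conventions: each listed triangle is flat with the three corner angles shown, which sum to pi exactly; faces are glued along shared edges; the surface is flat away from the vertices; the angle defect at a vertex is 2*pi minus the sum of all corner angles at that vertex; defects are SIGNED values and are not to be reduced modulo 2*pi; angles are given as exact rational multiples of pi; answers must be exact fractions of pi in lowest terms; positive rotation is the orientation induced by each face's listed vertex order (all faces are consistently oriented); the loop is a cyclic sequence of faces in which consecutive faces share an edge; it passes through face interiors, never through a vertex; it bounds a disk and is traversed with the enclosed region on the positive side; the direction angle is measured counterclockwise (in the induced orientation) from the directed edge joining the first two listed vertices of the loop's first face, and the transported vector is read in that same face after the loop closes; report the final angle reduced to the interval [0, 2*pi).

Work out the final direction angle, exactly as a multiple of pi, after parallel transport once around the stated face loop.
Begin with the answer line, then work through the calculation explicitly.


Answer: final direction angle = pi

enclosed vertex P1: corner angles sum to 2*pi, defect = 2*pi - 2*pi = 0
summing the enclosed defects onto the initial angle, mod 2*pi in the induced orientation:
final angle = pi + 0 = pi (mod 2*pi)


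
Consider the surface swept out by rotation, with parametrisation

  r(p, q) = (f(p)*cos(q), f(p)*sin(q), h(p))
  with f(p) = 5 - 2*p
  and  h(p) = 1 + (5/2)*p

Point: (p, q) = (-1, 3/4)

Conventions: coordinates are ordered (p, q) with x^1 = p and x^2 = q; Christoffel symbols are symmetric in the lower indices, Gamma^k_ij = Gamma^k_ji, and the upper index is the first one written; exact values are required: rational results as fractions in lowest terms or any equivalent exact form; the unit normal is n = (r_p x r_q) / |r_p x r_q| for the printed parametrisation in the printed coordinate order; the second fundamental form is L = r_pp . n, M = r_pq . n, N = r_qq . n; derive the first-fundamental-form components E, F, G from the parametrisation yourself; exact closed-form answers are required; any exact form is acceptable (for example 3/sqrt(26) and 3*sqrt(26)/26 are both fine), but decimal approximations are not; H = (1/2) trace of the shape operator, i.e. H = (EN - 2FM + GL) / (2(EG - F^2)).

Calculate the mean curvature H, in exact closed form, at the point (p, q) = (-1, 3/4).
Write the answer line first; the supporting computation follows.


Answer: H = 5*sqrt(41)/574

f = 7, f' = -2, f'' = 0, h' = 5/2, h'' = 0
E = 41/4, F = 0, G = 49; answer radicand W^2 = 41/4
unnormalised second-form numerators: l = 0, m = 0, n = 35/2; L = l/sqrt(41/4), and similarly M = m/sqrt(W^2), N = n/sqrt(W^2)
H = (E*n - 2*F*m + G*l) / (2*(EG - F^2)*sqrt(W^2)); E*n - 2*F*m + G*l = 1435/8, EG - F^2 = 2009/4, so H = (5/28)/sqrt(41/4)


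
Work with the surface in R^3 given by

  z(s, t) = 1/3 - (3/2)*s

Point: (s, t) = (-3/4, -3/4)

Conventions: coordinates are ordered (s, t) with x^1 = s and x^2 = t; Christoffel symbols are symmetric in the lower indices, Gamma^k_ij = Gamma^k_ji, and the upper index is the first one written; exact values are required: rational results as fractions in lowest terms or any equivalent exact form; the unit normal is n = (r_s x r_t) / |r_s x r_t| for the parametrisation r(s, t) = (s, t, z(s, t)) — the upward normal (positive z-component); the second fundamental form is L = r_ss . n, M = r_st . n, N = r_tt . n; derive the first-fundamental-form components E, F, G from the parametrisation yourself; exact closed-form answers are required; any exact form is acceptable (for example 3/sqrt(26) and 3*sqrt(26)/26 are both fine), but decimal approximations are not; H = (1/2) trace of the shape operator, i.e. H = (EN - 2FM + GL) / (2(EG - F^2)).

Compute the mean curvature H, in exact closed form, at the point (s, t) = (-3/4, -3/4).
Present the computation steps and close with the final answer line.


z_s = -3/2, z_t = 0, z_ss = 0, z_st = 0, z_tt = 0
E = 13/4, F = 0, G = 1; answer radicand W^2 = 13/4
unnormalised second-form numerators: l = 0, m = 0, n = 0; L = l/sqrt(13/4), and similarly M = m/sqrt(W^2), N = n/sqrt(W^2)
H = (E*n - 2*F*m + G*l) / (2*(EG - F^2)*sqrt(W^2)); E*n - 2*F*m + G*l = 0, EG - F^2 = 13/4, so H = (0)/sqrt(13/4)

Answer: H = 0


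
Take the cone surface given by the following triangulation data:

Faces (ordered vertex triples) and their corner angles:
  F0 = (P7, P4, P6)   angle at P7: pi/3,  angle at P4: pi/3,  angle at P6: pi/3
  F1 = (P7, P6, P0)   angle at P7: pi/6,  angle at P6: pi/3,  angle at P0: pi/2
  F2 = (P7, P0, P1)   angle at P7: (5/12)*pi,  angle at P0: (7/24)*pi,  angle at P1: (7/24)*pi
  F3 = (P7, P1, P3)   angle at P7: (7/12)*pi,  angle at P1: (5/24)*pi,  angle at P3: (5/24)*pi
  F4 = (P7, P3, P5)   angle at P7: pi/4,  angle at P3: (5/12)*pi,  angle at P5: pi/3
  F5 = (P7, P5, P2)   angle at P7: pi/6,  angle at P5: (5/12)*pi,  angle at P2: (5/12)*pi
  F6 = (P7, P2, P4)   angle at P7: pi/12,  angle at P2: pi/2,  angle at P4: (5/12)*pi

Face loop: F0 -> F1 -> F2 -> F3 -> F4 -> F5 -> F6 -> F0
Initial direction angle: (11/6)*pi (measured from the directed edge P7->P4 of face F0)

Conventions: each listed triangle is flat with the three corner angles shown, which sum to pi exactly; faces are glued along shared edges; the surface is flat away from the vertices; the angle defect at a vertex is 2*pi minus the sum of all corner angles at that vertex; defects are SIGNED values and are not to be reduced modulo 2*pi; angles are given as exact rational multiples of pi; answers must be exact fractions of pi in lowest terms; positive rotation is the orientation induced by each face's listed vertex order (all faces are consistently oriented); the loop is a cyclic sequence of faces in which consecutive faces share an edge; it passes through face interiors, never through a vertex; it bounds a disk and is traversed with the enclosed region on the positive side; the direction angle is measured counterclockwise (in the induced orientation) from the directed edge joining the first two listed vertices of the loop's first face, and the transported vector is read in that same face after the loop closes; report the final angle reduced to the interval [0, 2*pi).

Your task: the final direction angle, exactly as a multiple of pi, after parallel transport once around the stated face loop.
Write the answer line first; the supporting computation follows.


Answer: final direction angle = (11/6)*pi

enclosed vertex P7: corner angles sum to 2*pi, defect = 2*pi - 2*pi = 0
by Gauss-Bonnet the loop rotates the vector by the enclosed defect sum (positive orientation, mod 2*pi)
final angle = (11/6)*pi + 0 = (11/6)*pi (mod 2*pi)


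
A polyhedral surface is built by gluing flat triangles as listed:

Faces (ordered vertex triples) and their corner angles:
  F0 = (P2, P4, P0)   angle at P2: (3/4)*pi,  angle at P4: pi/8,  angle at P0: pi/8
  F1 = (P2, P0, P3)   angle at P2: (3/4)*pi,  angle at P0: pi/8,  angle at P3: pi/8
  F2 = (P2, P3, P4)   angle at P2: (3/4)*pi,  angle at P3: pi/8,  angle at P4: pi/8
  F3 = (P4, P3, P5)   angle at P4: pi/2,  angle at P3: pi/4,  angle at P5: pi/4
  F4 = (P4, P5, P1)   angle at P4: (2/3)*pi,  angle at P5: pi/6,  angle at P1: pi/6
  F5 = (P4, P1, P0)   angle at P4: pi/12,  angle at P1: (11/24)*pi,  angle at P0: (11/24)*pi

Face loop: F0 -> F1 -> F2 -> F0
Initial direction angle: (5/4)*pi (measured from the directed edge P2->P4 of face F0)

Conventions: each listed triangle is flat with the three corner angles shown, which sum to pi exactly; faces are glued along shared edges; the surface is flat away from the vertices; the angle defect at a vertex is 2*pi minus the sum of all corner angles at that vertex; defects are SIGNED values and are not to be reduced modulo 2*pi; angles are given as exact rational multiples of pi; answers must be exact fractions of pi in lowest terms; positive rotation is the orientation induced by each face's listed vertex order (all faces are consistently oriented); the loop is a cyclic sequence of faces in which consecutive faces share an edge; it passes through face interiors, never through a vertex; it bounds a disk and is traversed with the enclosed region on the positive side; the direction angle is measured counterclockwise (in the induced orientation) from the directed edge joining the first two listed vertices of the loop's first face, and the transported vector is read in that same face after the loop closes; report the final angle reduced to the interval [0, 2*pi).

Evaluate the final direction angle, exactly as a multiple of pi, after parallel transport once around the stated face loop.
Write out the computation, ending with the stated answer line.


enclosed vertex P2: corner angles sum to (9/4)*pi, defect = 2*pi - (9/4)*pi = -pi/4
summing the enclosed defects onto the initial angle, mod 2*pi in the induced orientation:
final angle = (5/4)*pi - pi/4 = pi (mod 2*pi)

Answer: final direction angle = pi
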